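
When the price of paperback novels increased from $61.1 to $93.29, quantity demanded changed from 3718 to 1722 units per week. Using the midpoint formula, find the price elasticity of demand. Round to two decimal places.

%Δq = (1722 − 3718)/[(3718 + 1722)/2] = -1996/2720 ≈ -0.7338.
%ΔP = (93.29 − 61.1)/[(61.1 + 93.29)/2] = 32.19/77.195 ≈ 0.4170.
Arc elasticity E = %Δq/%ΔP ≈ -0.7338/0.4170 ≈ -1.76.
|E| > 1: demand is elastic over this range.

-1.76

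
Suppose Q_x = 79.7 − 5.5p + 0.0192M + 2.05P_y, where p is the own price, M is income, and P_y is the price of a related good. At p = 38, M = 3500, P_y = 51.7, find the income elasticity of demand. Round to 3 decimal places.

1.531

First evaluate Q_x: 79.7 − 5.5(38) + 0.0192(3500) + 2.05(51.7) = 79.7 − 209 + 67.2 + 105.985 = 43.885.
∂Q_x/∂M = +0.0192, so E_I = 0.0192·(3500/43.885) ≈ 1.531.
E_I > 1: normal good (luxury).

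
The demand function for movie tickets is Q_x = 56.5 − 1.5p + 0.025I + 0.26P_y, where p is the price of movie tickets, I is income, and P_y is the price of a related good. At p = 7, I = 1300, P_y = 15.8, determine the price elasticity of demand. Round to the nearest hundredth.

Evaluating quantity at (p, I, P_y) gives Q_x = 56.5 − 1.5(7) + 0.025(1300) + 0.26(15.8) = 56.5 − 10.5 + 32.5 + 4.108 = 82.608.
∂Q_x/∂p = −1.5, so E_p = (−1.5)·(7/82.608) ≈ -0.13.
|E_p| < 1: demand is inelastic.

-0.13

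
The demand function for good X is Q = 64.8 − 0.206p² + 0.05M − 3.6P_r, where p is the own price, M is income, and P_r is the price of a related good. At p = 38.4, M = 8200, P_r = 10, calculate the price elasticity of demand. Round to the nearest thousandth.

-4.499

Q = 64.8 − 0.206(38.4)² + 0.05(8200) − 3.6(10) = 64.8 − 303.7594 + 410 − 36 = 135.0406.
∂Q/∂p = −2·0.206·p = -15.8208, so E_p = -15.8208·(38.4/135.0406) ≈ -4.499.
|E_p| > 1: demand is elastic.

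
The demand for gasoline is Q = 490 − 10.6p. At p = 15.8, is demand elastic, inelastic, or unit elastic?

At p = 15.8, Q = 322.52.
dQ/dp = −10.6.
Point elasticity E = (dQ/dp)·(p/Q) = -10.6 × 15.8/322.52 ≈ -0.519.
|E| ≈ 0.519 < 1, so demand is inelastic.

inelastic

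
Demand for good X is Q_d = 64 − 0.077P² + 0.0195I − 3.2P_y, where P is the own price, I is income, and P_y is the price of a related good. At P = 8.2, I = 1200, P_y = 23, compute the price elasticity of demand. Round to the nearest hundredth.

Substituting, Q_d = 64 − 0.077(8.2)² + 0.0195(1200) − 3.2(23) = 64 − 5.1775 + 23.4 − 73.6 = 8.6225.
∂Q_d/∂P = −2·0.077·P = -1.2628, so E_p = -1.2628·(8.2/8.6225) ≈ -1.20.
|E_p| > 1: demand is elastic.

-1.20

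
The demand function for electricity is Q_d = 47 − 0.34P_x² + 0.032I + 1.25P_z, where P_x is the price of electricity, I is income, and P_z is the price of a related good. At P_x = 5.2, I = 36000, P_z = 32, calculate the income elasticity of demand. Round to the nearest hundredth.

Substituting, Q_d = 47 − 0.34(5.2)² + 0.032(36000) + 1.25(32) = 47 − 9.1936 + 1152 + 40 = 1229.8064.
∂Q_d/∂I = +0.032, so E_I = 0.032·(36000/1229.8064) ≈ 0.94.
E_I ∈ (0,1): normal good (necessity).

0.94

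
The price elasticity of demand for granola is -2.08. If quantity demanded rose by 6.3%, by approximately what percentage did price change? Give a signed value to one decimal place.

%ΔQ ≈ E × %ΔP ⇒ %ΔP = %ΔQ / E = (6.3%)/(-2.08) ≈ -3.0%.

-3.0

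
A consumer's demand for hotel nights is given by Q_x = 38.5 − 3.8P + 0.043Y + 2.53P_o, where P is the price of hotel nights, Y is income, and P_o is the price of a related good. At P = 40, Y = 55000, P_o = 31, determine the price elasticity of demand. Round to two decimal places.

-0.07

First evaluate Q_x: 38.5 − 3.8(40) + 0.043(55000) + 2.53(31) = 38.5 − 152 + 2365 + 78.43 = 2329.93.
∂Q_x/∂P = −3.8, so E_p = (−3.8)·(40/2329.93) ≈ -0.07.
|E_p| < 1: demand is inelastic.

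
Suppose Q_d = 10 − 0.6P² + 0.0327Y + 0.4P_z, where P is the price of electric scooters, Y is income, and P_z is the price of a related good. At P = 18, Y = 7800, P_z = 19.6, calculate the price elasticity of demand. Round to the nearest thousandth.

Q_d = 10 − 0.6(18)² + 0.0327(7800) + 0.4(19.6) = 10 − 194.4 + 255.06 + 7.84 = 78.5.
∂Q_d/∂P = −2·0.6·P = -21.6, so E_p = -21.6·(18/78.5) ≈ -4.953.
|E_p| > 1: demand is elastic.

-4.953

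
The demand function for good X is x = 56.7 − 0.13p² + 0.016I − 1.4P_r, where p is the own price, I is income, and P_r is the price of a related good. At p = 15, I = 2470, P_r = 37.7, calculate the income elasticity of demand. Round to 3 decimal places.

At the given point, x = 56.7 − 0.13(15)² + 0.016(2470) − 1.4(37.7) = 56.7 − 29.25 + 39.52 − 52.78 = 14.19.
∂x/∂I = +0.016, so E_I = 0.016·(2470/14.19) ≈ 2.785.
E_I > 1: normal good (luxury).

2.785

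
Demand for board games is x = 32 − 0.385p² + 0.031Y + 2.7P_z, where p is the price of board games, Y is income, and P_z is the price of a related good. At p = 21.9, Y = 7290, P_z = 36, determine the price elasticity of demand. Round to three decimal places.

First evaluate x: 32 − 0.385(21.9)² + 0.031(7290) + 2.7(36) = 32 − 184.6499 + 225.99 + 97.2 = 170.5402.
∂x/∂p = −2·0.385·p = -16.863, so E_p = -16.863·(21.9/170.5402) ≈ -2.165.
|E_p| > 1: demand is elastic.

-2.165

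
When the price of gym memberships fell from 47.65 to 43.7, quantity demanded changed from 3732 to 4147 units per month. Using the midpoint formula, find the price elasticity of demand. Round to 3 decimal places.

-1.218

%Δq = (4147 − 3732)/[(3732 + 4147)/2] = 415/3939.5 ≈ 0.1053.
%ΔP = (43.7 − 47.65)/[(47.65 + 43.7)/2] = -3.95/45.675 ≈ -0.0865.
Arc elasticity E = %Δq/%ΔP ≈ 0.1053/-0.0865 ≈ -1.218.
|E| > 1: demand is elastic over this range.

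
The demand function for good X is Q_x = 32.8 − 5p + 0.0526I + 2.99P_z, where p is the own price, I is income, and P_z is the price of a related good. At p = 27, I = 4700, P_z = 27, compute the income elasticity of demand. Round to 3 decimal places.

At the given point, Q_x = 32.8 − 5(27) + 0.0526(4700) + 2.99(27) = 32.8 − 135 + 247.22 + 80.73 = 225.75.
∂Q_x/∂I = +0.0526, so E_I = 0.0526·(4700/225.75) ≈ 1.095.
E_I > 1: normal good (luxury).

1.095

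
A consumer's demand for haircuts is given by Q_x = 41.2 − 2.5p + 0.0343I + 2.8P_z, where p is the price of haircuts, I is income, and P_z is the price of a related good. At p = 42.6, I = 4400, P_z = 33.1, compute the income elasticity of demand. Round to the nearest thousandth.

First evaluate Q_x: 41.2 − 2.5(42.6) + 0.0343(4400) + 2.8(33.1) = 41.2 − 106.5 + 150.92 + 92.68 = 178.3.
∂Q_x/∂I = +0.0343, so E_I = 0.0343·(4400/178.3) ≈ 0.846.
E_I ∈ (0,1): normal good (necessity).

0.846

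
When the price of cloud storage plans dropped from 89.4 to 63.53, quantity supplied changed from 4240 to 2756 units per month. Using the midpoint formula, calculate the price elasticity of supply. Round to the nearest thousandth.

1.254

%Δq = (2756 − 4240)/[(4240 + 2756)/2] = -1484/3498 ≈ -0.4242.
%ΔP = (63.53 − 89.4)/[(89.4 + 63.53)/2] = -25.87/76.465 ≈ -0.3383.
Arc elasticity E = %Δq/%ΔP ≈ -0.4242/-0.3383 ≈ 1.254.
|E| > 1: supply is elastic over this range.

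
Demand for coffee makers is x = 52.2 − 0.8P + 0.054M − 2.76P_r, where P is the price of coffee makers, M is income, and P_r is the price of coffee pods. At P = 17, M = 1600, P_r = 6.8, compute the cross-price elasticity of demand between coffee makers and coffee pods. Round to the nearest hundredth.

Evaluating quantity at (P, M, P_r) gives x = 52.2 − 0.8(17) + 0.054(1600) − 2.76(6.8) = 52.2 − 13.6 + 86.4 − 18.768 = 106.232.
∂x/∂P_r = −2.76, so E_xy = -2.76·(6.8/106.232) ≈ -0.18.
E_xy < 0: the goods are complements.

-0.18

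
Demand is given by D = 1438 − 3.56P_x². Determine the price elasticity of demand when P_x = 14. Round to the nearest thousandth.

-1.885

At P_x = 14, D = 740.24.
dD/dP_x = −2·3.56·P_x = −99.68.
Point elasticity E = (dD/dP_x)·(P_x/D) = -99.68 × 14/740.24 ≈ -1.885.
|E| > 1, so demand is elastic at this price.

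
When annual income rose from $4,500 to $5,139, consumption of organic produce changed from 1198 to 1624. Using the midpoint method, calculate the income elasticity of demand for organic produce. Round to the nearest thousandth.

2.277

%ΔQ = (1624 − 1198)/[(1198+1624)/2] = 426/1411 ≈ 0.3019.
%ΔM = (5,139 − 4,500)/[(4,500+5,139)/2] = 639/4819.5 ≈ 0.1326.
E_I = %ΔQ/%ΔM ≈ 2.277.
E_I > 1: normal good (luxury).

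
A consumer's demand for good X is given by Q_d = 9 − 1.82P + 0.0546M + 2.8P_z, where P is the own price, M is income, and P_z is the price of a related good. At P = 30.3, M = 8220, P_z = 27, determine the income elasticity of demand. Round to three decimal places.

First evaluate Q_d: 9 − 1.82(30.3) + 0.0546(8220) + 2.8(27) = 9 − 55.146 + 448.812 + 75.6 = 478.266.
∂Q_d/∂M = +0.0546, so E_I = 0.0546·(8220/478.266) ≈ 0.938.
E_I ∈ (0,1): normal good (necessity).

0.938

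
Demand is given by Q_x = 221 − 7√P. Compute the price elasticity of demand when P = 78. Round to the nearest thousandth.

At P = 78, Q_x = 159.1777.
dQ_x/dP = −7/(2√P) = −7/(2·8.8318).
Point elasticity E = (dQ_x/dP)·(P/Q_x) = -0.3963 × 78/159.1777 ≈ -0.194.
|E| < 1, so demand is inelastic at this price.

-0.194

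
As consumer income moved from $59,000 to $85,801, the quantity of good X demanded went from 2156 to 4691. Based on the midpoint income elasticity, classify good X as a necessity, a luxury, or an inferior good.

luxury

%ΔQ = (4691 − 2156)/[(2156+4691)/2] = 2535/3423.5 ≈ 0.7405.
%ΔI = (85,801 − 59,000)/[(59,000+85,801)/2] = 26801/72400.5 ≈ 0.3702.
E_I = %ΔQ/%ΔI ≈ 2.000.
E_I > 1: normal good (luxury).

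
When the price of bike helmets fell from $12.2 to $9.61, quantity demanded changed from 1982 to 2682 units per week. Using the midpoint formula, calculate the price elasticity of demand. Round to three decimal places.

%ΔQ = (2682 − 1982)/[(1982 + 2682)/2] = 700/2332 ≈ 0.3002.
%Δp = (9.61 − 12.2)/[(12.2 + 9.61)/2] = -2.59/10.905 ≈ -0.2375.
Arc elasticity E = %ΔQ/%Δp ≈ 0.3002/-0.2375 ≈ -1.264.
|E| > 1: demand is elastic over this range.

-1.264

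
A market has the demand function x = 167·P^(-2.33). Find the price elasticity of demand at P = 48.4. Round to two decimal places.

-2.33

For a Cobb–Douglas (constant-elasticity) form x = A·P^α·…, the elasticity with respect to P equals the exponent α at every point.
Here the exponent on P is -2.33, so the price elasticity of demand is -2.33.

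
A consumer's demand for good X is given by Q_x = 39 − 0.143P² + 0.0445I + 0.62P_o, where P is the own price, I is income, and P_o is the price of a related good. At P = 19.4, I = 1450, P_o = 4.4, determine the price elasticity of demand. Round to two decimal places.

-2.05

Evaluating quantity at (P, I, P_o) gives Q_x = 39 − 0.143(19.4)² + 0.0445(1450) + 0.62(4.4) = 39 − 53.8195 + 64.525 + 2.728 = 52.4335.
∂Q_x/∂P = −2·0.143·P = -5.5484, so E_p = -5.5484·(19.4/52.4335) ≈ -2.05.
|E_p| > 1: demand is elastic.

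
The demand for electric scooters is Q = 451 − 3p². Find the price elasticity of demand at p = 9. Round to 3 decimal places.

-2.337

At p = 9, Q = 208.
dQ/dp = −2·3·p = −54.
Point elasticity E = (dQ/dp)·(p/Q) = -54 × 9/208 ≈ -2.337.
|E| > 1, so demand is elastic at this price.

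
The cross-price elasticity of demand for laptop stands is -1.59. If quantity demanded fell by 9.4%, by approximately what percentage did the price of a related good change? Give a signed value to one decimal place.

%ΔQ ≈ E × %ΔP_y ⇒ %ΔP_y = %ΔQ / E = (-9.4%)/(-1.59) ≈ 5.9%.

5.9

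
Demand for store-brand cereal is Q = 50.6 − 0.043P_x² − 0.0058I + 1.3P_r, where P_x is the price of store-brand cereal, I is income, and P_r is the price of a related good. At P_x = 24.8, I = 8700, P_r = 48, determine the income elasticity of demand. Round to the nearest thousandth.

First evaluate Q: 50.6 − 0.043(24.8)² − 0.0058(8700) + 1.3(48) = 50.6 − 26.4467 − 50.46 + 62.4 = 36.0933.
∂Q/∂I = −0.0058, so E_I = -0.0058·(8700/36.0933) ≈ -1.398.
E_I < 0: inferior good.

-1.398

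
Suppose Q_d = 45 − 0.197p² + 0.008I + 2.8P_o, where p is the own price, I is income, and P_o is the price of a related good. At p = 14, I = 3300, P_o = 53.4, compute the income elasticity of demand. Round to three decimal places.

0.145

Substituting, Q_d = 45 − 0.197(14)² + 0.008(3300) + 2.8(53.4) = 45 − 38.612 + 26.4 + 149.52 = 182.308.
∂Q_d/∂I = +0.008, so E_I = 0.008·(3300/182.308) ≈ 0.145.
E_I ∈ (0,1): normal good (necessity).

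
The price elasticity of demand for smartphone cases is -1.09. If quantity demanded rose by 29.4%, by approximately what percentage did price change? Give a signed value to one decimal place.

%ΔQ ≈ E × %ΔP ⇒ %ΔP = %ΔQ / E = (29.4%)/(-1.09) ≈ -27.0%.

-27.0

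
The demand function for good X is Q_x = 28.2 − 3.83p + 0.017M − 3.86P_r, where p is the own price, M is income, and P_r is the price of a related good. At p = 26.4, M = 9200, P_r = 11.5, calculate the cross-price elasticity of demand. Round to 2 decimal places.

-1.14

At the given point, Q_x = 28.2 − 3.83(26.4) + 0.017(9200) − 3.86(11.5) = 28.2 − 101.112 + 156.4 − 44.39 = 39.098.
∂Q_x/∂P_r = −3.86, so E_xy = -3.86·(11.5/39.098) ≈ -1.14.
E_xy < 0: the goods are complements.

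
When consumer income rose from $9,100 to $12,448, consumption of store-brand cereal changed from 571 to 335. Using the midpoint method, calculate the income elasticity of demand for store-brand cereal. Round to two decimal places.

%ΔQ = (335 − 571)/[(571+335)/2] = -236/453 ≈ -0.5210.
%ΔI = (12,448 − 9,100)/[(9,100+12,448)/2] = 3348/10774 ≈ 0.3107.
E_I = %ΔQ/%ΔI ≈ -1.68.
E_I < 0: inferior good.

-1.68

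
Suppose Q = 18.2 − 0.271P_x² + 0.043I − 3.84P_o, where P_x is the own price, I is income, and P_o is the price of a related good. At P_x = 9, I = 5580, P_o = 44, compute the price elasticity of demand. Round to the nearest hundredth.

-0.65

At the given point, Q = 18.2 − 0.271(9)² + 0.043(5580) − 3.84(44) = 18.2 − 21.951 + 239.94 − 168.96 = 67.229.
∂Q/∂P_x = −2·0.271·P_x = -4.878, so E_p = -4.878·(9/67.229) ≈ -0.65.
|E_p| < 1: demand is inelastic.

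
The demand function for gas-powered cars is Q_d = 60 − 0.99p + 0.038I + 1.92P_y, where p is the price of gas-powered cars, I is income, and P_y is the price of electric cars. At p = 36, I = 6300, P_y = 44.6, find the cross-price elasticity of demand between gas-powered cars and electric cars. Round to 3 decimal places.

0.245

Q_d = 60 − 0.99(36) + 0.038(6300) + 1.92(44.6) = 60 − 35.64 + 239.4 + 85.632 = 349.392.
∂Q_d/∂P_y = +1.92, so E_xy = 1.92·(44.6/349.392) ≈ 0.245.
E_xy > 0: the goods are substitutes.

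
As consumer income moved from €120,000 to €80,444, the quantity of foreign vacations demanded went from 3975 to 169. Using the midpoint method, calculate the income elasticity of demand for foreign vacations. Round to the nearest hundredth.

4.65

%ΔQ = (169 − 3975)/[(3975+169)/2] = -3806/2072 ≈ -1.8369.
%ΔY = (80,444 − 120,000)/[(120,000+80,444)/2] = -39556/100222 ≈ -0.3947.
E_I = %ΔQ/%ΔY ≈ 4.65.
E_I > 1: normal good (luxury).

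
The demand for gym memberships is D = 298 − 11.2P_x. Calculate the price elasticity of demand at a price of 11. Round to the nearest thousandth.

-0.705

At P_x = 11, D = 174.8.
dD/dP_x = −11.2.
Point elasticity E = (dD/dP_x)·(P_x/D) = -11.2 × 11/174.8 ≈ -0.705.
|E| < 1, so demand is inelastic at this price.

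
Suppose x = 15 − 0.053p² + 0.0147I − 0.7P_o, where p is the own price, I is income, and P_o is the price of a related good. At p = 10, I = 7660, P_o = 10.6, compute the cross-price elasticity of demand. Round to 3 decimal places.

-0.065

At the given point, x = 15 − 0.053(10)² + 0.0147(7660) − 0.7(10.6) = 15 − 5.3 + 112.602 − 7.42 = 114.882.
∂x/∂P_o = −0.7, so E_xy = -0.7·(10.6/114.882) ≈ -0.065.
E_xy < 0: the goods are complements.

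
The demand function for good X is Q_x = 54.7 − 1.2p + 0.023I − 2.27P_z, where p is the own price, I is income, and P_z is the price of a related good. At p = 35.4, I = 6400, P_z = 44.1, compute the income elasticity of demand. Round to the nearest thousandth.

2.482

First evaluate Q_x: 54.7 − 1.2(35.4) + 0.023(6400) − 2.27(44.1) = 54.7 − 42.48 + 147.2 − 100.107 = 59.313.
∂Q_x/∂I = +0.023, so E_I = 0.023·(6400/59.313) ≈ 2.482.
E_I > 1: normal good (luxury).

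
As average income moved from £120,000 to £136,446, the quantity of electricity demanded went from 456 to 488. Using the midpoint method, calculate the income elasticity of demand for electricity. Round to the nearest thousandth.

0.529

%ΔQ = (488 − 456)/[(456+488)/2] = 32/472 ≈ 0.0678.
%ΔY = (136,446 − 120,000)/[(120,000+136,446)/2] = 16446/128223 ≈ 0.1283.
E_I = %ΔQ/%ΔY ≈ 0.529.
E_I ∈ (0,1): normal good (necessity).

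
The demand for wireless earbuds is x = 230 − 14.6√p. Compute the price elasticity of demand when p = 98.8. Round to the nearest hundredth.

At p = 98.8, x = 84.8786.
dx/dp = −14.6/(2√p) = −14.6/(2·9.9398).
Point elasticity E = (dx/dp)·(p/x) = -0.7344 × 98.8/84.8786 ≈ -0.85.
|E| < 1, so demand is inelastic at this price.

-0.85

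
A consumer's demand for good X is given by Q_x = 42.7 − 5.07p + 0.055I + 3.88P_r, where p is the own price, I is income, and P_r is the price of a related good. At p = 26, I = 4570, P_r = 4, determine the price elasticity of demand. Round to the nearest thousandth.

First evaluate Q_x: 42.7 − 5.07(26) + 0.055(4570) + 3.88(4) = 42.7 − 131.82 + 251.35 + 15.52 = 177.75.
∂Q_x/∂p = −5.07, so E_p = (−5.07)·(26/177.75) ≈ -0.742.
|E_p| < 1: demand is inelastic.

-0.742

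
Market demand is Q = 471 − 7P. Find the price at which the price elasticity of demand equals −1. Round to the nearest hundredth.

For linear demand Q = a − bP, E = −bP/(a − bP). |E| = 1 ⇒ bP = a − bP ⇒ P = a/(2b).
P = 471/(2·7) ≈ 33.64.

33.64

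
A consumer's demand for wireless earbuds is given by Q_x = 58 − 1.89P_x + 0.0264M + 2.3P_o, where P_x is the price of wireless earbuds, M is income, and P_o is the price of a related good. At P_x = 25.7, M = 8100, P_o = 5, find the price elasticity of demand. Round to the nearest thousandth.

-0.207

Evaluating quantity at (P_x, M, P_o) gives Q_x = 58 − 1.89(25.7) + 0.0264(8100) + 2.3(5) = 58 − 48.573 + 213.84 + 11.5 = 234.767.
∂Q_x/∂P_x = −1.89, so E_p = (−1.89)·(25.7/234.767) ≈ -0.207.
|E_p| < 1: demand is inelastic.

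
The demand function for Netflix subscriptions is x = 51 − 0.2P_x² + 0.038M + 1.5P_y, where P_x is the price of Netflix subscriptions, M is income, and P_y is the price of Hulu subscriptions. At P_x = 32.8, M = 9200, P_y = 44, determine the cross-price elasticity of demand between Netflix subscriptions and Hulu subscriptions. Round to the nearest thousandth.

Substituting, x = 51 − 0.2(32.8)² + 0.038(9200) + 1.5(44) = 51 − 215.168 + 349.6 + 66 = 251.432.
∂x/∂P_y = +1.5, so E_xy = 1.5·(44/251.432) ≈ 0.262.
E_xy > 0: the goods are substitutes.

0.262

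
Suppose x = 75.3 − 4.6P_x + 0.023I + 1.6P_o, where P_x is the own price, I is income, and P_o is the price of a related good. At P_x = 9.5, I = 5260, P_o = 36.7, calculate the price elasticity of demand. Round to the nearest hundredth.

Evaluating quantity at (P_x, I, P_o) gives x = 75.3 − 4.6(9.5) + 0.023(5260) + 1.6(36.7) = 75.3 − 43.7 + 120.98 + 58.72 = 211.3.
∂x/∂P_x = −4.6, so E_p = (−4.6)·(9.5/211.3) ≈ -0.21.
|E_p| < 1: demand is inelastic.

-0.21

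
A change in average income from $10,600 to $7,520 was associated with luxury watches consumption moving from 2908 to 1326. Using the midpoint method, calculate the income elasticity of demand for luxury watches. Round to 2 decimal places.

%ΔQ = (1326 − 2908)/[(2908+1326)/2] = -1582/2117 ≈ -0.7473.
%ΔI = (7,520 − 10,600)/[(10,600+7,520)/2] = -3080/9060 ≈ -0.3400.
E_I = %ΔQ/%ΔI ≈ 2.20.
E_I > 1: normal good (luxury).

2.20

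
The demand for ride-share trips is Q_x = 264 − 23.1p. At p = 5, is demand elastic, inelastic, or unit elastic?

inelastic

At p = 5, Q_x = 148.5.
dQ_x/dp = −23.1.
Point elasticity E = (dQ_x/dp)·(p/Q_x) = -23.1 × 5/148.5 ≈ -0.778.
|E| ≈ 0.778 < 1, so demand is inelastic.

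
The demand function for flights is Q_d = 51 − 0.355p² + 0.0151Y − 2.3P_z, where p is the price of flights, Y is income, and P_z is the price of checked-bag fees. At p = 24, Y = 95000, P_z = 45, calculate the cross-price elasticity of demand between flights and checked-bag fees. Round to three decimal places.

Evaluating quantity at (p, Y, P_z) gives Q_d = 51 − 0.355(24)² + 0.0151(95000) − 2.3(45) = 51 − 204.48 + 1434.5 − 103.5 = 1177.52.
∂Q_d/∂P_z = −2.3, so E_xy = -2.3·(45/1177.52) ≈ -0.088.
E_xy < 0: the goods are complements.

-0.088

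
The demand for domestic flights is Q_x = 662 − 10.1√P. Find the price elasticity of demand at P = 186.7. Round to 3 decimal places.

-0.132

At P = 186.7, Q_x = 523.9954.
dQ_x/dP = −10.1/(2√P) = −10.1/(2·13.6638).
Point elasticity E = (dQ_x/dP)·(P/Q_x) = -0.3696 × 186.7/523.9954 ≈ -0.132.
|E| < 1, so demand is inelastic at this price.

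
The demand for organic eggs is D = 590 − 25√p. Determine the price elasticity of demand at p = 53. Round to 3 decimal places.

-0.223

At p = 53, D = 407.9973.
dD/dp = −25/(2√p) = −25/(2·7.2801).
Point elasticity E = (dD/dp)·(p/D) = -1.717 × 53/407.9973 ≈ -0.223.
|E| < 1, so demand is inelastic at this price.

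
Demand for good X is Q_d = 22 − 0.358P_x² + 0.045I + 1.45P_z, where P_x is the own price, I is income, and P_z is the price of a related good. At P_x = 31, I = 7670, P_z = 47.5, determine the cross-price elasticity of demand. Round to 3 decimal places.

At the given point, Q_d = 22 − 0.358(31)² + 0.045(7670) + 1.45(47.5) = 22 − 344.038 + 345.15 + 68.875 = 91.987.
∂Q_d/∂P_z = +1.45, so E_xy = 1.45·(47.5/91.987) ≈ 0.749.
E_xy > 0: the goods are substitutes.

0.749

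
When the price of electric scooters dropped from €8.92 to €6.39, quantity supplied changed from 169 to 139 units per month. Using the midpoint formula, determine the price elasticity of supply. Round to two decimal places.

0.59

%Δq = (139 − 169)/[(169 + 139)/2] = -30/154 ≈ -0.1948.
%Δp = (6.39 − 8.92)/[(8.92 + 6.39)/2] = -2.53/7.655 ≈ -0.3305.
Arc elasticity E = %Δq/%Δp ≈ -0.1948/-0.3305 ≈ 0.59.
|E| < 1: supply is inelastic over this range.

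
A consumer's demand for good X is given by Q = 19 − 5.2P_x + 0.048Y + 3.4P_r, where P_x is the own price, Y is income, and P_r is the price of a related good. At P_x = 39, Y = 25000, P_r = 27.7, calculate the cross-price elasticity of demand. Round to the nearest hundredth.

0.08

Evaluating quantity at (P_x, Y, P_r) gives Q = 19 − 5.2(39) + 0.048(25000) + 3.4(27.7) = 19 − 202.8 + 1200 + 94.18 = 1110.38.
∂Q/∂P_r = +3.4, so E_xy = 3.4·(27.7/1110.38) ≈ 0.08.
E_xy > 0: the goods are substitutes.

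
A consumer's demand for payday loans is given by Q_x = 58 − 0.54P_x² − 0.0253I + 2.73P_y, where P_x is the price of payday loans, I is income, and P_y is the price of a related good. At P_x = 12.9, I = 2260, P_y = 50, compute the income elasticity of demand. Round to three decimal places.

At the given point, Q_x = 58 − 0.54(12.9)² − 0.0253(2260) + 2.73(50) = 58 − 89.8614 − 57.178 + 136.5 = 47.4606.
∂Q_x/∂I = −0.0253, so E_I = -0.0253·(2260/47.4606) ≈ -1.205.
E_I < 0: inferior good.

-1.205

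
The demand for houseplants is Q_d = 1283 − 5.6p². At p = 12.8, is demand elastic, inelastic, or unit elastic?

At p = 12.8, Q_d = 365.496.
dQ_d/dp = −2·5.6·p = −143.36.
Point elasticity E = (dQ_d/dp)·(p/Q_d) = -143.36 × 12.8/365.496 ≈ -5.021.
|E| ≈ 5.021 > 1, so demand is elastic.

elastic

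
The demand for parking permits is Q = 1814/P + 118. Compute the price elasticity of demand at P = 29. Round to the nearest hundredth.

-0.35

At P = 29, Q = 180.5517.
dQ/dP = −1814/P² = −2.157.
Point elasticity E = (dQ/dP)·(P/Q) = -2.157 × 29/180.5517 ≈ -0.35.
|E| < 1, so demand is inelastic at this price.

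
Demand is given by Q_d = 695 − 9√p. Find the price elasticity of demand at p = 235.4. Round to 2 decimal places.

At p = 235.4, Q_d = 556.9152.
dQ_d/dp = −9/(2√p) = −9/(2·15.3428).
Point elasticity E = (dQ_d/dp)·(p/Q_d) = -0.2933 × 235.4/556.9152 ≈ -0.12.
|E| < 1, so demand is inelastic at this price.

-0.12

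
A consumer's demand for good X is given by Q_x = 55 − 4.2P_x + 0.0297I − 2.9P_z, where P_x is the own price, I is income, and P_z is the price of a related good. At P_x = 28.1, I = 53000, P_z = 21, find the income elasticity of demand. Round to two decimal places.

1.09

First evaluate Q_x: 55 − 4.2(28.1) + 0.0297(53000) − 2.9(21) = 55 − 118.02 + 1574.1 − 60.9 = 1450.18.
∂Q_x/∂I = +0.0297, so E_I = 0.0297·(53000/1450.18) ≈ 1.09.
E_I > 1: normal good (luxury).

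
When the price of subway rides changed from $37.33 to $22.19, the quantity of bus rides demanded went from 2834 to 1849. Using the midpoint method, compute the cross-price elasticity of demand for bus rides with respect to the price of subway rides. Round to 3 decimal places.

%ΔQ_x = (1849 − 2834)/[(2834+1849)/2] = -985/2341.5 ≈ -0.4207.
%ΔP_y = (22.19 − 37.33)/[(37.33+22.19)/2] ≈ -0.5087.
E_xy = -0.4207/-0.5087 ≈ 0.827.
E_xy > 0, so bus rides and subway rides are substitutes.

0.827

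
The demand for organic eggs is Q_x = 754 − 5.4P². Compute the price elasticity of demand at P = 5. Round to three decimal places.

At P = 5, Q_x = 619.
dQ_x/dP = −2·5.4·P = −54.
Point elasticity E = (dQ_x/dP)·(P/Q_x) = -54 × 5/619 ≈ -0.436.
|E| < 1, so demand is inelastic at this price.

-0.436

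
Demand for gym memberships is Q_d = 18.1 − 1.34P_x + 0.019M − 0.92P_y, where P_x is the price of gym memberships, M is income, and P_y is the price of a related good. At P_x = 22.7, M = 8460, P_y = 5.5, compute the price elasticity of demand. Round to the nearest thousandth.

-0.212

First evaluate Q_d: 18.1 − 1.34(22.7) + 0.019(8460) − 0.92(5.5) = 18.1 − 30.418 + 160.74 − 5.06 = 143.362.
∂Q_d/∂P_x = −1.34, so E_p = (−1.34)·(22.7/143.362) ≈ -0.212.
|E_p| < 1: demand is inelastic.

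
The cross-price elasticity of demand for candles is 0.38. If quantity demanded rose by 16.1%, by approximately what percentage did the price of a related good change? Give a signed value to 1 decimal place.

%ΔQ ≈ E × %ΔP_y ⇒ %ΔP_y = %ΔQ / E = (16.1%)/(0.38) ≈ 42.4%.

42.4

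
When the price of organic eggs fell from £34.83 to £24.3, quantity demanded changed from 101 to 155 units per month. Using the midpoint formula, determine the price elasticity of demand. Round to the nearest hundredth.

%ΔQ = (155 − 101)/[(101 + 155)/2] = 54/128 ≈ 0.4219.
%Δp = (24.3 − 34.83)/[(34.83 + 24.3)/2] = -10.53/29.565 ≈ -0.3562.
Arc elasticity E = %ΔQ/%Δp ≈ 0.4219/-0.3562 ≈ -1.18.
|E| > 1: demand is elastic over this range.

-1.18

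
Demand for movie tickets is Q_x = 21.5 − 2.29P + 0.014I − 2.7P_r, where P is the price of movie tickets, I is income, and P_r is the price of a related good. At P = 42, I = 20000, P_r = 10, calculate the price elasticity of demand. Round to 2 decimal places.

-0.54

Evaluating quantity at (P, I, P_r) gives Q_x = 21.5 − 2.29(42) + 0.014(20000) − 2.7(10) = 21.5 − 96.18 + 280 − 27 = 178.32.
∂Q_x/∂P = −2.29, so E_p = (−2.29)·(42/178.32) ≈ -0.54.
|E_p| < 1: demand is inelastic.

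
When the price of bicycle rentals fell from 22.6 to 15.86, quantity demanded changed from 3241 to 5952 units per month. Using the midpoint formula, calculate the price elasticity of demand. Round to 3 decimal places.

%ΔQ = (5952 − 3241)/[(3241 + 5952)/2] = 2711/4596.5 ≈ 0.5898.
%Δp = (15.86 − 22.6)/[(22.6 + 15.86)/2] = -6.74/19.23 ≈ -0.3505.
Arc elasticity E = %ΔQ/%Δp ≈ 0.5898/-0.3505 ≈ -1.683.
|E| > 1: demand is elastic over this range.

-1.683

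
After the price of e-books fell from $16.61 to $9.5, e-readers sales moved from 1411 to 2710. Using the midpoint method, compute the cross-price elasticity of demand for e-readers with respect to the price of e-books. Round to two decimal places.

-1.16

%ΔQ_x = (2710 − 1411)/[(1411+2710)/2] = 1299/2060.5 ≈ 0.6304.
%ΔP_y = (9.5 − 16.61)/[(16.61+9.5)/2] ≈ -0.5446.
E_xy = 0.6304/-0.5446 ≈ -1.16.
E_xy < 0, so e-readers and e-books are complements.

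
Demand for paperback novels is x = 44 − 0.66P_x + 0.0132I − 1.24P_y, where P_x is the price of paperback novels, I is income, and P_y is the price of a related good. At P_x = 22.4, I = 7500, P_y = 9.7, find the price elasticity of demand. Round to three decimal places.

-0.127

x = 44 − 0.66(22.4) + 0.0132(7500) − 1.24(9.7) = 44 − 14.784 + 99 − 12.028 = 116.188.
∂x/∂P_x = −0.66, so E_p = (−0.66)·(22.4/116.188) ≈ -0.127.
|E_p| < 1: demand is inelastic.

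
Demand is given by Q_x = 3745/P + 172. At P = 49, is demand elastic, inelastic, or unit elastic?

At P = 49, Q_x = 248.4286.
dQ_x/dP = −3745/P² = −1.5598.
Point elasticity E = (dQ_x/dP)·(P/Q_x) = -1.5598 × 49/248.4286 ≈ -0.308.
|E| ≈ 0.308 < 1, so demand is inelastic.

inelastic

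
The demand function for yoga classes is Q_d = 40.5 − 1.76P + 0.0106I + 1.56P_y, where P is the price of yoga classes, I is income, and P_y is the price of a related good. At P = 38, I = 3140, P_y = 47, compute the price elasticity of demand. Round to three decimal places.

Substituting, Q_d = 40.5 − 1.76(38) + 0.0106(3140) + 1.56(47) = 40.5 − 66.88 + 33.284 + 73.32 = 80.224.
∂Q_d/∂P = −1.76, so E_p = (−1.76)·(38/80.224) ≈ -0.834.
|E_p| < 1: demand is inelastic.

-0.834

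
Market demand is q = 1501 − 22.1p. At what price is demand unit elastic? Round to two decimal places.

33.96

For linear demand q = a − bp, E = −bp/(a − bp). |E| = 1 ⇒ bp = a − bp ⇒ p = a/(2b).
p = 1501/(2·22.1) ≈ 33.96.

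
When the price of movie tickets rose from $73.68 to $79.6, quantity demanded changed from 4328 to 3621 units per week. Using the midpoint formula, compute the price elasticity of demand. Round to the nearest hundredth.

-2.30

%Δq = (3621 − 4328)/[(4328 + 3621)/2] = -707/3974.5 ≈ -0.1779.
%ΔP = (79.6 − 73.68)/[(73.68 + 79.6)/2] = 5.92/76.64 ≈ 0.0772.
Arc elasticity E = %Δq/%ΔP ≈ -0.1779/0.0772 ≈ -2.30.
|E| > 1: demand is elastic over this range.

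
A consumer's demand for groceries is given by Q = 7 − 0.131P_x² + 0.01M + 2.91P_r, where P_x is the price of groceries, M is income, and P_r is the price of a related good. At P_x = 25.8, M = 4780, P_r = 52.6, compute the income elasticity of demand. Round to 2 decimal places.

Q = 7 − 0.131(25.8)² + 0.01(4780) + 2.91(52.6) = 7 − 87.1988 + 47.8 + 153.066 = 120.6672.
∂Q/∂M = +0.01, so E_I = 0.01·(4780/120.6672) ≈ 0.40.
E_I ∈ (0,1): normal good (necessity).

0.40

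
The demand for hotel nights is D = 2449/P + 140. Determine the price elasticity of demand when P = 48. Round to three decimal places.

-0.267

At P = 48, D = 191.0208.
dD/dP = −2449/P² = −1.0629.
Point elasticity E = (dD/dP)·(P/D) = -1.0629 × 48/191.0208 ≈ -0.267.
|E| < 1, so demand is inelastic at this price.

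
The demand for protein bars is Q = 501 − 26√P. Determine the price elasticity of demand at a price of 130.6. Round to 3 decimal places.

At P = 130.6, Q = 203.8711.
dQ/dP = −26/(2√P) = −26/(2·11.428).
Point elasticity E = (dQ/dP)·(P/Q) = -1.1376 × 130.6/203.8711 ≈ -0.729.
|E| < 1, so demand is inelastic at this price.

-0.729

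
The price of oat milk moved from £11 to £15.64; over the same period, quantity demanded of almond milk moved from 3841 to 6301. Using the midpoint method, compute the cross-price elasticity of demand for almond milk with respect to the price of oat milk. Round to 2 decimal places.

1.39

%ΔQ_x = (6301 − 3841)/[(3841+6301)/2] = 2460/5071 ≈ 0.4851.
%ΔP_y = (15.64 − 11)/[(11+15.64)/2] ≈ 0.3483.
E_xy = 0.4851/0.3483 ≈ 1.39.
E_xy > 0, so almond milk and oat milk are substitutes.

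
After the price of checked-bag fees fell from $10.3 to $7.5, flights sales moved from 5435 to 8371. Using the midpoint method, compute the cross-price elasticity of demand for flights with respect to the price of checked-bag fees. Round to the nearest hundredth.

-1.35

%ΔQ_x = (8371 − 5435)/[(5435+8371)/2] = 2936/6903 ≈ 0.4253.
%ΔP_y = (7.5 − 10.3)/[(10.3+7.5)/2] ≈ -0.3146.
E_xy = 0.4253/-0.3146 ≈ -1.35.
E_xy < 0, so flights and checked-bag fees are complements.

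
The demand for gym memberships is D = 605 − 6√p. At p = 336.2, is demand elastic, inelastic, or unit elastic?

At p = 336.2, D = 494.9855.
dD/dp = −6/(2√p) = −6/(2·18.3358).
Point elasticity E = (dD/dp)·(p/D) = -0.1636 × 336.2/494.9855 ≈ -0.111.
|E| ≈ 0.111 < 1, so demand is inelastic.

inelastic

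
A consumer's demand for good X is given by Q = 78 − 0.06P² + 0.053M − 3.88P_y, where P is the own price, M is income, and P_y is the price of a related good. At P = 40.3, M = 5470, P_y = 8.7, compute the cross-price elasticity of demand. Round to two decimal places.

At the given point, Q = 78 − 0.06(40.3)² + 0.053(5470) − 3.88(8.7) = 78 − 97.4454 + 289.91 − 33.756 = 236.7086.
∂Q/∂P_y = −3.88, so E_xy = -3.88·(8.7/236.7086) ≈ -0.14.
E_xy < 0: the goods are complements.

-0.14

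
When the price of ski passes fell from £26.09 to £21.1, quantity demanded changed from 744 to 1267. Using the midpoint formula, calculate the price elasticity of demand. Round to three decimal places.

-2.459

%ΔQ = (1267 − 744)/[(744 + 1267)/2] = 523/1005.5 ≈ 0.5201.
%ΔP = (21.1 − 26.09)/[(26.09 + 21.1)/2] = -4.99/23.595 ≈ -0.2115.
Arc elasticity E = %ΔQ/%ΔP ≈ 0.5201/-0.2115 ≈ -2.459.
|E| > 1: demand is elastic over this range.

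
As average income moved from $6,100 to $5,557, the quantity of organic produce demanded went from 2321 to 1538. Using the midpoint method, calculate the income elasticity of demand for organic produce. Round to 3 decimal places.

4.356

%ΔQ = (1538 − 2321)/[(2321+1538)/2] = -783/1929.5 ≈ -0.4058.
%ΔM = (5,557 − 6,100)/[(6,100+5,557)/2] = -543/5828.5 ≈ -0.0932.
E_I = %ΔQ/%ΔM ≈ 4.356.
E_I > 1: normal good (luxury).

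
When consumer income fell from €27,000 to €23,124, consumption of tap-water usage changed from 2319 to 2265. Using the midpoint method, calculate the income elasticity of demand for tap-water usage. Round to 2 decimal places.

0.15

%ΔQ = (2265 − 2319)/[(2319+2265)/2] = -54/2292 ≈ -0.0236.
%ΔI = (23,124 − 27,000)/[(27,000+23,124)/2] = -3876/25062 ≈ -0.1547.
E_I = %ΔQ/%ΔI ≈ 0.15.
E_I ∈ (0,1): normal good (necessity).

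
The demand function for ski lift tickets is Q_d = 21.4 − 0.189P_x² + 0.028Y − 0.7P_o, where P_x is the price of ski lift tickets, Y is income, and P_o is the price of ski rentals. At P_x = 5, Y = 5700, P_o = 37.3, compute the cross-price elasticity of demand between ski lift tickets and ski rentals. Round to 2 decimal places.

-0.17

Evaluating quantity at (P_x, Y, P_o) gives Q_d = 21.4 − 0.189(5)² + 0.028(5700) − 0.7(37.3) = 21.4 − 4.725 + 159.6 − 26.11 = 150.165.
∂Q_d/∂P_o = −0.7, so E_xy = -0.7·(37.3/150.165) ≈ -0.17.
E_xy < 0: the goods are complements.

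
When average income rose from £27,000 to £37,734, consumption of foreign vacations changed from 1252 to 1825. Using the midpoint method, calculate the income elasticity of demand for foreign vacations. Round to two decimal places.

%ΔQ = (1825 − 1252)/[(1252+1825)/2] = 573/1538.5 ≈ 0.3724.
%ΔY = (37,734 − 27,000)/[(27,000+37,734)/2] = 10734/32367 ≈ 0.3316.
E_I = %ΔQ/%ΔY ≈ 1.12.
E_I > 1: normal good (luxury).

1.12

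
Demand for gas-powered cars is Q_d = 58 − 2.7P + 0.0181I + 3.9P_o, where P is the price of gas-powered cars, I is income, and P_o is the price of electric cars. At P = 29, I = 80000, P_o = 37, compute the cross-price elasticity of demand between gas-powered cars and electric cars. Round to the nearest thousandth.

Q_d = 58 − 2.7(29) + 0.0181(80000) + 3.9(37) = 58 − 78.3 + 1448 + 144.3 = 1572.
∂Q_d/∂P_o = +3.9, so E_xy = 3.9·(37/1572) ≈ 0.092.
E_xy > 0: the goods are substitutes.

0.092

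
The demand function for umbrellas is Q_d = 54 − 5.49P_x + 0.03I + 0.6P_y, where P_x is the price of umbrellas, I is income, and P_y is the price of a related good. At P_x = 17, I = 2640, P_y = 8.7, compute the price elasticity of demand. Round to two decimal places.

-2.07

At the given point, Q_d = 54 − 5.49(17) + 0.03(2640) + 0.6(8.7) = 54 − 93.33 + 79.2 + 5.22 = 45.09.
∂Q_d/∂P_x = −5.49, so E_p = (−5.49)·(17/45.09) ≈ -2.07.
|E_p| > 1: demand is elastic.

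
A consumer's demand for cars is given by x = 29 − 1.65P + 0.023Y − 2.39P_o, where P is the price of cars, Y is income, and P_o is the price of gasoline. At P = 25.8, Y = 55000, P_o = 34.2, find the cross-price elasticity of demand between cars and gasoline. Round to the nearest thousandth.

x = 29 − 1.65(25.8) + 0.023(55000) − 2.39(34.2) = 29 − 42.57 + 1265 − 81.738 = 1169.692.
∂x/∂P_o = −2.39, so E_xy = -2.39·(34.2/1169.692) ≈ -0.070.
E_xy < 0: the goods are complements.

-0.070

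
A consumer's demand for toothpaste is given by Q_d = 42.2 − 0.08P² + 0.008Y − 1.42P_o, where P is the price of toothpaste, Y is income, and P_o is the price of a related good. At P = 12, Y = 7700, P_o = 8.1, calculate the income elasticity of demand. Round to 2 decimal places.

0.76

First evaluate Q_d: 42.2 − 0.08(12)² + 0.008(7700) − 1.42(8.1) = 42.2 − 11.52 + 61.6 − 11.502 = 80.778.
∂Q_d/∂Y = +0.008, so E_I = 0.008·(7700/80.778) ≈ 0.76.
E_I ∈ (0,1): normal good (necessity).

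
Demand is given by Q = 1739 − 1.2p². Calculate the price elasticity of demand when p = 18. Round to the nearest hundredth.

-0.58

At p = 18, Q = 1350.2.
dQ/dp = −2·1.2·p = −43.2.
Point elasticity E = (dQ/dp)·(p/Q) = -43.2 × 18/1350.2 ≈ -0.58.
|E| < 1, so demand is inelastic at this price.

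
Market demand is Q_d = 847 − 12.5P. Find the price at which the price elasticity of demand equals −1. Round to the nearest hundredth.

33.88

For linear demand Q_d = a − bP, E = −bP/(a − bP). |E| = 1 ⇒ bP = a − bP ⇒ P = a/(2b).
P = 847/(2·12.5) = 33.88.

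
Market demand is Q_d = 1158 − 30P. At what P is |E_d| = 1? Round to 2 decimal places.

For linear demand Q_d = a − bP, E = −bP/(a − bP). |E| = 1 ⇒ bP = a − bP ⇒ P = a/(2b).
P = 1158/(2·30) = 19.30.

19.30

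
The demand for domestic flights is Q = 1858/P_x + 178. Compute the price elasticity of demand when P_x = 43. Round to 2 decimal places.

At P_x = 43, Q = 221.2093.
dQ/dP_x = −1858/P_x² = −1.0049.
Point elasticity E = (dQ/dP_x)·(P_x/Q) = -1.0049 × 43/221.2093 ≈ -0.20.
|E| < 1, so demand is inelastic at this price.

-0.20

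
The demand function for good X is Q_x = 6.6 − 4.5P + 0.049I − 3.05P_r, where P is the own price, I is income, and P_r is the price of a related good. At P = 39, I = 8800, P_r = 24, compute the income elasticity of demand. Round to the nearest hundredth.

Q_x = 6.6 − 4.5(39) + 0.049(8800) − 3.05(24) = 6.6 − 175.5 + 431.2 − 73.2 = 189.1.
∂Q_x/∂I = +0.049, so E_I = 0.049·(8800/189.1) ≈ 2.28.
E_I > 1: normal good (luxury).

2.28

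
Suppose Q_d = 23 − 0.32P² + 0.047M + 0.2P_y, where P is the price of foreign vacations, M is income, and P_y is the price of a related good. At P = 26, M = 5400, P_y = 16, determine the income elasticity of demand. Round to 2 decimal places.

3.99

First evaluate Q_d: 23 − 0.32(26)² + 0.047(5400) + 0.2(16) = 23 − 216.32 + 253.8 + 3.2 = 63.68.
∂Q_d/∂M = +0.047, so E_I = 0.047·(5400/63.68) ≈ 3.99.
E_I > 1: normal good (luxury).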